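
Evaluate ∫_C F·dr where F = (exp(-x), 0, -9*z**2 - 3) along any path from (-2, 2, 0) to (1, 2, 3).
-90 - exp(-1) + exp(2)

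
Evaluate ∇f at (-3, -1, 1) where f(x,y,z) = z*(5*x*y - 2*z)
(-5, -15, 11)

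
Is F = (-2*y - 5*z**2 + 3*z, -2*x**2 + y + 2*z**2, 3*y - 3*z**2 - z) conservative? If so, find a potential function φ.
No, ∇×F = (3 - 4*z, 3 - 10*z, 2 - 4*x) ≠ 0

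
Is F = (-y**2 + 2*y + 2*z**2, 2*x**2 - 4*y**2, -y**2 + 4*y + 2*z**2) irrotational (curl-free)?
No, ∇×F = (4 - 2*y, 4*z, 4*x + 2*y - 2)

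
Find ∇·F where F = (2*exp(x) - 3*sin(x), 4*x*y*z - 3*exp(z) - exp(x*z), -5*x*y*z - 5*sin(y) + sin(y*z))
-5*x*y + 4*x*z + y*cos(y*z) + 2*exp(x) - 3*cos(x)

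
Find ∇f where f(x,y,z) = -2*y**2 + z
(0, -4*y, 1)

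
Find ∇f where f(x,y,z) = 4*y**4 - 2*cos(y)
(0, 16*y**3 + 2*sin(y), 0)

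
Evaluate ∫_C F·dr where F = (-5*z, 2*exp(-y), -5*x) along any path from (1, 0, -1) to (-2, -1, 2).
17 - 2*E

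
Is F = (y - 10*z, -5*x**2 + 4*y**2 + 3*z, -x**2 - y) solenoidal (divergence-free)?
No, ∇·F = 8*y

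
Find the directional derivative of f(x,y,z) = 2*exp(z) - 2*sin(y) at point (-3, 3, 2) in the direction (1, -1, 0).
sqrt(2)*cos(3)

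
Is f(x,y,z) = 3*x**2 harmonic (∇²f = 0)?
No, ∇²f = 6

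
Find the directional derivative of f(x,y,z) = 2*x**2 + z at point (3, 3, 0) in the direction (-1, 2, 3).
-9*sqrt(14)/14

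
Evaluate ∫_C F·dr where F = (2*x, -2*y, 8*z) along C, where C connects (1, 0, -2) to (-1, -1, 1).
-13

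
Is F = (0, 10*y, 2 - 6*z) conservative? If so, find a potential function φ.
Yes, F is conservative. φ = 5*y**2 - 3*z**2 + 2*z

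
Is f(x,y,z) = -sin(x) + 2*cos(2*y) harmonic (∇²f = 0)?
No, ∇²f = sin(x) - 8*cos(2*y)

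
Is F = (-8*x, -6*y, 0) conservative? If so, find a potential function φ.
Yes, F is conservative. φ = -4*x**2 - 3*y**2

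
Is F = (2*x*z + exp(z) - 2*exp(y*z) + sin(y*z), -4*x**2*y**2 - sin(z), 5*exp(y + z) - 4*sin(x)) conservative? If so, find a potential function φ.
No, ∇×F = (5*exp(y + z) + cos(z), 2*x - 2*y*exp(y*z) + y*cos(y*z) + exp(z) + 4*cos(x), -8*x*y**2 + 2*z*exp(y*z) - z*cos(y*z)) ≠ 0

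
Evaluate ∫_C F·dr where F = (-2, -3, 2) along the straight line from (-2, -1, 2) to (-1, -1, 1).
-4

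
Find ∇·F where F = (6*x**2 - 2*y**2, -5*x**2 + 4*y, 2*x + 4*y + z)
12*x + 5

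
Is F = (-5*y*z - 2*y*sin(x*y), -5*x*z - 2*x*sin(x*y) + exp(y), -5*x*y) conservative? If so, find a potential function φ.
Yes, F is conservative. φ = -5*x*y*z + exp(y) + 2*cos(x*y)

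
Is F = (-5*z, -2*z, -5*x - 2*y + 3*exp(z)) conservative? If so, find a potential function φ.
Yes, F is conservative. φ = -5*x*z - 2*y*z + 3*exp(z)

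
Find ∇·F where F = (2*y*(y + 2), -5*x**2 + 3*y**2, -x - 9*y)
6*y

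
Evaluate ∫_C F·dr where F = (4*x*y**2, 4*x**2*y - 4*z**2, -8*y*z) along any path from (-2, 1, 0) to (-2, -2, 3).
96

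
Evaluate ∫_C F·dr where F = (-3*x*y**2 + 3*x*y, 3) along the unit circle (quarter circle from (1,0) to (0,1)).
11/4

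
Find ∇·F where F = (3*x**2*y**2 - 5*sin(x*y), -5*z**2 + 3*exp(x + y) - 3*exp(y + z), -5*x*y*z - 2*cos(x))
6*x*y**2 - 5*x*y - 5*y*cos(x*y) + 3*exp(x + y) - 3*exp(y + z)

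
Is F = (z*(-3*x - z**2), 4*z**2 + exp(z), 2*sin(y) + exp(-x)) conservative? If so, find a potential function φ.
No, ∇×F = (-8*z - exp(z) + 2*cos(y), -3*x - 3*z**2 + exp(-x), 0) ≠ 0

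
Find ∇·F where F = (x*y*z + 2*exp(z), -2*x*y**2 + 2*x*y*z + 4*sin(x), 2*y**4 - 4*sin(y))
-4*x*y + 2*x*z + y*z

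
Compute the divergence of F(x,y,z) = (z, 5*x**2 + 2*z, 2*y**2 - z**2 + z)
1 - 2*z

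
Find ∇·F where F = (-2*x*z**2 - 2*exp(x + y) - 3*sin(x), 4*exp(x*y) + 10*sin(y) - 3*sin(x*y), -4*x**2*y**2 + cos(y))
4*x*exp(x*y) - 3*x*cos(x*y) - 2*z**2 - 2*exp(x + y) - 3*cos(x) + 10*cos(y)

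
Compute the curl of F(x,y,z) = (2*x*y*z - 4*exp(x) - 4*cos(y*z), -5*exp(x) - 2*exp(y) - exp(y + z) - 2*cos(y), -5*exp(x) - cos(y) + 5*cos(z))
(exp(y + z) + sin(y), 2*x*y + 4*y*sin(y*z) + 5*exp(x), -2*x*z - 4*z*sin(y*z) - 5*exp(x))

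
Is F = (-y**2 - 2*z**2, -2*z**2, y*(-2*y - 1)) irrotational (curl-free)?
No, ∇×F = (-4*y + 4*z - 1, -4*z, 2*y)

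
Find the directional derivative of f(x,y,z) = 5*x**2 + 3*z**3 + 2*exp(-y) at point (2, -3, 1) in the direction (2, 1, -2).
22/3 - 2*exp(3)/3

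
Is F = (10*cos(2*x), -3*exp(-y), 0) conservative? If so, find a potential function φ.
Yes, F is conservative. φ = 5*sin(2*x) + 3*exp(-y)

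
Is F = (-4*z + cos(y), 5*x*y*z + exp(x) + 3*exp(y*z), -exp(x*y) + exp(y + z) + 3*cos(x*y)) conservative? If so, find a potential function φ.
No, ∇×F = (-5*x*y - x*exp(x*y) - 3*x*sin(x*y) - 3*y*exp(y*z) + exp(y + z), y*exp(x*y) + 3*y*sin(x*y) - 4, 5*y*z + exp(x) + sin(y)) ≠ 0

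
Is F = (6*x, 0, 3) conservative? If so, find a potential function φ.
Yes, F is conservative. φ = 3*x**2 + 3*z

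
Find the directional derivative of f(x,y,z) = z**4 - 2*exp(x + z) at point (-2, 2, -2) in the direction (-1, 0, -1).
sqrt(2)*(2 + 16*exp(4))*exp(-4)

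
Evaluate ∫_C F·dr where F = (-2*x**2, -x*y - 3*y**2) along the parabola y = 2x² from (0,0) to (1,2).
-154/15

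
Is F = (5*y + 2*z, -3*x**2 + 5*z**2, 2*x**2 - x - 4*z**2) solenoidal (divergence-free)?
No, ∇·F = -8*z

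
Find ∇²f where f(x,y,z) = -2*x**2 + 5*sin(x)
-5*sin(x) - 4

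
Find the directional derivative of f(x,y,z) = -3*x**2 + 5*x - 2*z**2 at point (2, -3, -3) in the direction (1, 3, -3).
-43*sqrt(19)/19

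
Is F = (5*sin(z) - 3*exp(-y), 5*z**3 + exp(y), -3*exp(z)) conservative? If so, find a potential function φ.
No, ∇×F = (-15*z**2, 5*cos(z), -3*exp(-y)) ≠ 0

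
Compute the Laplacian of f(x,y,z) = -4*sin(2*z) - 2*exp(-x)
16*sin(2*z) - 2*exp(-x)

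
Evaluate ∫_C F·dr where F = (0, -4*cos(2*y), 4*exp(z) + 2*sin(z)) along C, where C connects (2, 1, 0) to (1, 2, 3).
-2 - 2*sin(4) + 2*sin(2) - 2*cos(3) + 4*exp(3)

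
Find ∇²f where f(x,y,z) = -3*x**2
-6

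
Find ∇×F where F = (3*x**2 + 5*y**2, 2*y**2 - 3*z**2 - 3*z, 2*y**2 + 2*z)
(4*y + 6*z + 3, 0, -10*y)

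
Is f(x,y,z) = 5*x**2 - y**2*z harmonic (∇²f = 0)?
No, ∇²f = 10 - 2*z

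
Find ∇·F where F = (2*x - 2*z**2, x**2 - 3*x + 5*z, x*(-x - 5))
2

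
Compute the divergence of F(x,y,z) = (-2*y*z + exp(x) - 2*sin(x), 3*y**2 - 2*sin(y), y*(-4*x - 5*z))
y + exp(x) - 2*cos(x) - 2*cos(y)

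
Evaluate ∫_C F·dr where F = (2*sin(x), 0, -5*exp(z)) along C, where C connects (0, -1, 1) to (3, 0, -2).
-5*exp(-2) - 2*cos(3) + 2 + 5*E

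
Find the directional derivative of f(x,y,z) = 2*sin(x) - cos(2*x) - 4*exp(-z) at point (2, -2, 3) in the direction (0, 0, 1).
4*exp(-3)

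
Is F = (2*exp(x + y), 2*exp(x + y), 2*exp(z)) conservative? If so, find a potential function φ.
Yes, F is conservative. φ = 2*exp(z) + 2*exp(x + y)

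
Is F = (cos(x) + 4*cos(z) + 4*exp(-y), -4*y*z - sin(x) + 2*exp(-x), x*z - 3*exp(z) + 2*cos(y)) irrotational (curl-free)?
No, ∇×F = (4*y - 2*sin(y), -z - 4*sin(z), -cos(x) + 4*exp(-y) - 2*exp(-x))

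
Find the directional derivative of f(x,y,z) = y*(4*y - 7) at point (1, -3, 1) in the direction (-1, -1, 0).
31*sqrt(2)/2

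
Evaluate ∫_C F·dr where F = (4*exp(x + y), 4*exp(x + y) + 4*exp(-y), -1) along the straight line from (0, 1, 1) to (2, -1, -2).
3 - 8*sinh(1)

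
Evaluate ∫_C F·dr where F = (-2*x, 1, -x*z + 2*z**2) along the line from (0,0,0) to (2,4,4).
32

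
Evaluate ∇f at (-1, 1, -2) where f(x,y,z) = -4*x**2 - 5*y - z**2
(8, -5, 4)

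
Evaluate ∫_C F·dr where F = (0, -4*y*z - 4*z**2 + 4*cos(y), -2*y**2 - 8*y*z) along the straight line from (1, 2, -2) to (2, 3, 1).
-14 - 4*sin(2) + 4*sin(3)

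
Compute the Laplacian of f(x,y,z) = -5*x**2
-10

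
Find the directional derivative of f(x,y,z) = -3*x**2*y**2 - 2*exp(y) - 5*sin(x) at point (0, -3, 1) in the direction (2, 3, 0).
2*sqrt(13)*(-5*exp(3) - 3)*exp(-3)/13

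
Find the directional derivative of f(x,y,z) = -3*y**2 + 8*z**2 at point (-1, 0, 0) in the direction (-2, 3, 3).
0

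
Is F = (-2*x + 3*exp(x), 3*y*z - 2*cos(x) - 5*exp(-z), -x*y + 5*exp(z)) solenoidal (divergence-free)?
No, ∇·F = 3*z + 3*exp(x) + 5*exp(z) - 2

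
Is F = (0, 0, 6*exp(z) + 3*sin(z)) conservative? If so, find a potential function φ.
Yes, F is conservative. φ = 6*exp(z) - 3*cos(z)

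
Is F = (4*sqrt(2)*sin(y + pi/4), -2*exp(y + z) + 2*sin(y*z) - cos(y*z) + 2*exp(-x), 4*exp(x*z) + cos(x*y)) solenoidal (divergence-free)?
No, ∇·F = 4*x*exp(x*z) + z*sin(y*z) + 2*z*cos(y*z) - 2*exp(y + z)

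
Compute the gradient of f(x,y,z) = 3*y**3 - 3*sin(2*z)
(0, 9*y**2, -6*cos(2*z))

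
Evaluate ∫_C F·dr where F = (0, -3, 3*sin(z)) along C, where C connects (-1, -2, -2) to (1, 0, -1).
-6 - 3*cos(1) + 3*cos(2)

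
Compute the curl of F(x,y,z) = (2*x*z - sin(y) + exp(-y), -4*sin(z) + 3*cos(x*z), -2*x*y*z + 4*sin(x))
(-2*x*z + 3*x*sin(x*z) + 4*cos(z), 2*x + 2*y*z - 4*cos(x), -3*z*sin(x*z) + cos(y) + exp(-y))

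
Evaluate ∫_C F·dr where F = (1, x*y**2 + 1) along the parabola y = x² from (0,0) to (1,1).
16/7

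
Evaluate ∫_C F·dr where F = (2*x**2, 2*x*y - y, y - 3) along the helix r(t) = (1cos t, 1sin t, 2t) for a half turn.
4 - 6*pi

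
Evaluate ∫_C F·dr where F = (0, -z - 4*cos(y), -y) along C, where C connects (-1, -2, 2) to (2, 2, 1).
-8*sin(2) - 6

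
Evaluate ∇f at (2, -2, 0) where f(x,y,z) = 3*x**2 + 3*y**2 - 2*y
(12, -14, 0)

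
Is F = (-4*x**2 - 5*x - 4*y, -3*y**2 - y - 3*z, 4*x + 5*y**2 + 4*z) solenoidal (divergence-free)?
No, ∇·F = -8*x - 6*y - 2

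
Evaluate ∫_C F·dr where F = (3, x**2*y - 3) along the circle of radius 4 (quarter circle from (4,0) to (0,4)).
40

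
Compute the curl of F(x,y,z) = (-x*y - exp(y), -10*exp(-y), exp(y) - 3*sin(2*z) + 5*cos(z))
(exp(y), 0, x + exp(y))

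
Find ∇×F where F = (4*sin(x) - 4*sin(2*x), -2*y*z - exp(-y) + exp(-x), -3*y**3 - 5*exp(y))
(-9*y**2 + 2*y - 5*exp(y), 0, -exp(-x))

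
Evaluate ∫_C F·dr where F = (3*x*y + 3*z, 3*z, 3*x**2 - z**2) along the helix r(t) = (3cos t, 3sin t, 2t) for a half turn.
-8*pi**3/3 - 36 + 9*pi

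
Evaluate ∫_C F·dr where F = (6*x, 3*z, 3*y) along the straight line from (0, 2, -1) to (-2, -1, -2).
24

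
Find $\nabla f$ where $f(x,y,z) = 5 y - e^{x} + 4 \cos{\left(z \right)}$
(-exp(x), 5, -4*sin(z))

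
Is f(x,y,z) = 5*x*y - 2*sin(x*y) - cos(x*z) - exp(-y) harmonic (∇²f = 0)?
No, ∇²f = 2*x**2*sin(x*y) + x**2*cos(x*z) + 2*y**2*sin(x*y) + z**2*cos(x*z) - exp(-y)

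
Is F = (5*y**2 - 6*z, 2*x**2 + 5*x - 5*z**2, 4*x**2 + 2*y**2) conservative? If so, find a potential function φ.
No, ∇×F = (4*y + 10*z, -8*x - 6, 4*x - 10*y + 5) ≠ 0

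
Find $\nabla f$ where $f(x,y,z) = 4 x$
(4, 0, 0)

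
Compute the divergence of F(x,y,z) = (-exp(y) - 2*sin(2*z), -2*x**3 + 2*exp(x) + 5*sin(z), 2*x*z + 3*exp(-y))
2*x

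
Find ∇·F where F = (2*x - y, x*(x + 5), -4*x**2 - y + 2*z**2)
4*z + 2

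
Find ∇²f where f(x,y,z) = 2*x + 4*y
0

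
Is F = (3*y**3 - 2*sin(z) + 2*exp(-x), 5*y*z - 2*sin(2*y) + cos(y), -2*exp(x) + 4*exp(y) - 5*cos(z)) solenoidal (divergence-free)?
No, ∇·F = 5*z - sin(y) + 5*sin(z) - 4*cos(2*y) - 2*exp(-x)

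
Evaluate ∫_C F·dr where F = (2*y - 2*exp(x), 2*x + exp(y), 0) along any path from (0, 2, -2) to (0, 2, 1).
0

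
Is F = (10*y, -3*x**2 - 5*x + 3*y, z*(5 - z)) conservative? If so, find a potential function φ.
No, ∇×F = (0, 0, -6*x - 15) ≠ 0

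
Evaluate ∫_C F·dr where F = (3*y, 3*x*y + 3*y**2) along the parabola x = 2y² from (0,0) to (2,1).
13/2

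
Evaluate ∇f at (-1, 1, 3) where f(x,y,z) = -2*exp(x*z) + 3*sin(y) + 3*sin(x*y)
(-6*exp(-3) + 3*cos(1), 0, 2*exp(-3))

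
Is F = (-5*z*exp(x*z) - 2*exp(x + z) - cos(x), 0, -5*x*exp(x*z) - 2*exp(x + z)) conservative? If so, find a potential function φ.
Yes, F is conservative. φ = -5*exp(x*z) - 2*exp(x + z) - sin(x)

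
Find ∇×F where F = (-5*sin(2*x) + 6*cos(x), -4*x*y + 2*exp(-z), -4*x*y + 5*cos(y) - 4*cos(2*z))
(-4*x - 5*sin(y) + 2*exp(-z), 4*y, -4*y)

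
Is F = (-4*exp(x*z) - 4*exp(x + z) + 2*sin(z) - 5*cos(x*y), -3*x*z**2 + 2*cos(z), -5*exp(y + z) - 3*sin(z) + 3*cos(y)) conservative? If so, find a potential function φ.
No, ∇×F = (6*x*z - 5*exp(y + z) - 3*sin(y) + 2*sin(z), -4*x*exp(x*z) - 4*exp(x + z) + 2*cos(z), -5*x*sin(x*y) - 3*z**2) ≠ 0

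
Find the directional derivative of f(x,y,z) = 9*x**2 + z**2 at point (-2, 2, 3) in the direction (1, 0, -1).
-21*sqrt(2)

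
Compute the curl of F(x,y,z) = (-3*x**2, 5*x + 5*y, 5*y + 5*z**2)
(5, 0, 5)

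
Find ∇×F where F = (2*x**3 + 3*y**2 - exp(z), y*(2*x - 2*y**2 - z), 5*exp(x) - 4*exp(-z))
(y, -5*exp(x) - exp(z), -4*y)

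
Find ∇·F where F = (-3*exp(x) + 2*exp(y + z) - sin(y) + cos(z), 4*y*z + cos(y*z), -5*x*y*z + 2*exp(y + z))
-5*x*y - z*sin(y*z) + 4*z - 3*exp(x) + 2*exp(y + z)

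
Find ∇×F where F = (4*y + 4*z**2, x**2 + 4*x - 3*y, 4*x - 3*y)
(-3, 8*z - 4, 2*x)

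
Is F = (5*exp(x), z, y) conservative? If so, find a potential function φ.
Yes, F is conservative. φ = y*z + 5*exp(x)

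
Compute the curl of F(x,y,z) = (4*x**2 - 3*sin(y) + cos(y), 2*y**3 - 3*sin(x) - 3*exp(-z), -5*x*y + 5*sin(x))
(-5*x - 3*exp(-z), 5*y - 5*cos(x), sin(y) - 3*cos(x) + 3*cos(y))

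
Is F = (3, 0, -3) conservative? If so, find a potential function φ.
Yes, F is conservative. φ = 3*x - 3*z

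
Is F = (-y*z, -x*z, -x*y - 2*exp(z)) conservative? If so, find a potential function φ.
Yes, F is conservative. φ = -x*y*z - 2*exp(z)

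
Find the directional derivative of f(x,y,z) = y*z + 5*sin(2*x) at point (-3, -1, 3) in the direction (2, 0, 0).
10*cos(6)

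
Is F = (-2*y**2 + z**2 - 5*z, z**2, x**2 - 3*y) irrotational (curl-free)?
No, ∇×F = (-2*z - 3, -2*x + 2*z - 5, 4*y)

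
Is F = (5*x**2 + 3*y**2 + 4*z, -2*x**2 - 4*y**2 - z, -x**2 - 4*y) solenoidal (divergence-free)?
No, ∇·F = 10*x - 8*y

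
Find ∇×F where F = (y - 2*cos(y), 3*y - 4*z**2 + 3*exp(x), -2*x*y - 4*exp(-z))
(-2*x + 8*z, 2*y, 3*exp(x) - 2*sin(y) - 1)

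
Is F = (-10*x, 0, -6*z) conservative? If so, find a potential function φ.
Yes, F is conservative. φ = -5*x**2 - 3*z**2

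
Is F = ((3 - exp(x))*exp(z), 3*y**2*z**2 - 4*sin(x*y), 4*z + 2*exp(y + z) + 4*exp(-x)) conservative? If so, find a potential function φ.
No, ∇×F = (-6*y**2*z + 2*exp(y + z), ((3 - exp(x))*exp(x + z) + 4)*exp(-x), -4*y*cos(x*y)) ≠ 0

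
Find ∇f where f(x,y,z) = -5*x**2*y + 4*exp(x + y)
(-10*x*y + 4*exp(x + y), -5*x**2 + 4*exp(x + y), 0)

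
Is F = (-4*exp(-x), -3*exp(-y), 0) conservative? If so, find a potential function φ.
Yes, F is conservative. φ = 3*exp(-y) + 4*exp(-x)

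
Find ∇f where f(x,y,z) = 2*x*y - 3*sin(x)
(2*y - 3*cos(x), 2*x, 0)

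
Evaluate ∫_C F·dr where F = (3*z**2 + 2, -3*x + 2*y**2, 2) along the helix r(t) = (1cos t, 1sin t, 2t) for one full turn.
pi*(5 + 48*pi)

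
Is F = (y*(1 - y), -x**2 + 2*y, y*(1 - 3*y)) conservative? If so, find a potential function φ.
No, ∇×F = (1 - 6*y, 0, -2*x + 2*y - 1) ≠ 0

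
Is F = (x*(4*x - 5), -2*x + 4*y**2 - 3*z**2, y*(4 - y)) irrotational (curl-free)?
No, ∇×F = (-2*y + 6*z + 4, 0, -2)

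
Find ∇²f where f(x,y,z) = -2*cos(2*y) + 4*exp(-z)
8*cos(2*y) + 4*exp(-z)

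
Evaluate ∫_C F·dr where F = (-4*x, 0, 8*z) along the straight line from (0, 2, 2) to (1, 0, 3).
18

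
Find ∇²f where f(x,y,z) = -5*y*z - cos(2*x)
4*cos(2*x)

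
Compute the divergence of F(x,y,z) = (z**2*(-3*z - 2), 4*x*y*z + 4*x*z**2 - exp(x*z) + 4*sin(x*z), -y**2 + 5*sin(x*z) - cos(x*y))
x*(4*z + 5*cos(x*z))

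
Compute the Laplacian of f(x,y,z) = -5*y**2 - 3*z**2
-16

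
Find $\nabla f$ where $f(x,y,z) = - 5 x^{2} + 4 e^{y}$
(-10*x, 4*exp(y), 0)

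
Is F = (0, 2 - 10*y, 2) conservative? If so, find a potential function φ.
Yes, F is conservative. φ = -5*y**2 + 2*y + 2*z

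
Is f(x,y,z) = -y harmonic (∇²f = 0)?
Yes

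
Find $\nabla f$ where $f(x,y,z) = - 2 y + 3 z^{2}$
(0, -2, 6*z)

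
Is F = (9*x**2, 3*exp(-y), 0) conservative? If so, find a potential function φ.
Yes, F is conservative. φ = 3*x**3 - 3*exp(-y)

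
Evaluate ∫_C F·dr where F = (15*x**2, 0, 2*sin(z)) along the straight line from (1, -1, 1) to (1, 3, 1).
0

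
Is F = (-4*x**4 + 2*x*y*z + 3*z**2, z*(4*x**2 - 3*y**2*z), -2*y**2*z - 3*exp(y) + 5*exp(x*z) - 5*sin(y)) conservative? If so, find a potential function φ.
No, ∇×F = (-4*x**2 + 6*y**2*z - 4*y*z - 3*exp(y) - 5*cos(y), 2*x*y - 5*z*exp(x*z) + 6*z, 6*x*z) ≠ 0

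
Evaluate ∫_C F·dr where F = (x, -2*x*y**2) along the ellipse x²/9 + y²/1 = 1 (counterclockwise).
-3*pi/2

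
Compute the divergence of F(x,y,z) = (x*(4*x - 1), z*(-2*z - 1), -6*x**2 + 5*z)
8*x + 4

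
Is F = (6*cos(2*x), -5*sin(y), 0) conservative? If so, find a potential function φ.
Yes, F is conservative. φ = 3*sin(2*x) + 5*cos(y)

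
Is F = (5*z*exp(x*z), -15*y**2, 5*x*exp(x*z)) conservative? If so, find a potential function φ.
Yes, F is conservative. φ = -5*y**3 + 5*exp(x*z)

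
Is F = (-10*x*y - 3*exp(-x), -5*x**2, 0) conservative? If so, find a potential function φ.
Yes, F is conservative. φ = -5*x**2*y + 3*exp(-x)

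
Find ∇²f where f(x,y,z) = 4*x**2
8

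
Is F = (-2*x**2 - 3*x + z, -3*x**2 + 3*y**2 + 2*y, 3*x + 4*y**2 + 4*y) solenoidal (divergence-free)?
No, ∇·F = -4*x + 6*y - 1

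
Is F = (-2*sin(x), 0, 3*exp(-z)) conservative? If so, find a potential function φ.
Yes, F is conservative. φ = 2*cos(x) - 3*exp(-z)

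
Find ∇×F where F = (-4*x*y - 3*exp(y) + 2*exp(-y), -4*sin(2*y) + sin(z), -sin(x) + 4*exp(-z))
(-cos(z), cos(x), 4*x + sinh(y) + 5*cosh(y))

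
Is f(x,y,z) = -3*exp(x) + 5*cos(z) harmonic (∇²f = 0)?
No, ∇²f = -3*exp(x) - 5*cos(z)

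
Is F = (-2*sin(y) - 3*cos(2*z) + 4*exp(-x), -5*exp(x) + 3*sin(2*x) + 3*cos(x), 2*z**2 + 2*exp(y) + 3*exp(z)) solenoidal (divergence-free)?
No, ∇·F = 4*z + 3*exp(z) - 4*exp(-x)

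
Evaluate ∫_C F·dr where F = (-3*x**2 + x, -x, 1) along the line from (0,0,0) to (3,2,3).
-45/2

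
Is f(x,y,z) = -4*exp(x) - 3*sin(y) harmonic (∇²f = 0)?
No, ∇²f = -4*exp(x) + 3*sin(y)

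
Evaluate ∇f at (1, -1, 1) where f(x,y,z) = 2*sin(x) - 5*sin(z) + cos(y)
(2*cos(1), sin(1), -5*cos(1))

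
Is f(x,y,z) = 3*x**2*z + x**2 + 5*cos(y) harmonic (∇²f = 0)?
No, ∇²f = 6*z - 5*cos(y) + 2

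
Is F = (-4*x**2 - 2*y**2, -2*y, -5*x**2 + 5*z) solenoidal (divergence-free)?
No, ∇·F = 3 - 8*x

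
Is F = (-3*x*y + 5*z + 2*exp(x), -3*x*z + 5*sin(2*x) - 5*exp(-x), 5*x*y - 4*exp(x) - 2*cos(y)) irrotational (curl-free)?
No, ∇×F = (8*x + 2*sin(y), -5*y + 4*exp(x) + 5, 3*x - 3*z + 10*cos(2*x) + 5*exp(-x))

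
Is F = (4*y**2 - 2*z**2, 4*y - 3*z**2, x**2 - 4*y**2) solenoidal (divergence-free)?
No, ∇·F = 4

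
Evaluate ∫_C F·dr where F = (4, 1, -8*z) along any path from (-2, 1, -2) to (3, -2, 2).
17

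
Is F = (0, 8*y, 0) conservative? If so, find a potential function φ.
Yes, F is conservative. φ = 4*y**2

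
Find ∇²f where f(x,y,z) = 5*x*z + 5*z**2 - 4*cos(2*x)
16*cos(2*x) + 10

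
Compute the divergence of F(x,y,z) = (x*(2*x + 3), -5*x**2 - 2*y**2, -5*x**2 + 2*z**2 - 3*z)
4*x - 4*y + 4*z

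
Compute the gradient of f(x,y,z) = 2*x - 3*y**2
(2, -6*y, 0)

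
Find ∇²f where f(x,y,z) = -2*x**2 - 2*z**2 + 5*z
-8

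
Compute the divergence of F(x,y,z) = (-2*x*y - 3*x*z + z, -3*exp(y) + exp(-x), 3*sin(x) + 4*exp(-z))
-2*y - 3*z - 3*exp(y) - 4*exp(-z)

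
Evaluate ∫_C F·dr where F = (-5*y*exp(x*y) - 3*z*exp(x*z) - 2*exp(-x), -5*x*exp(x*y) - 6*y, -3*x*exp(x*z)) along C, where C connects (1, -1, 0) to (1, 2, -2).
-5*exp(2) - 6 - 3*exp(-2) + 5*exp(-1)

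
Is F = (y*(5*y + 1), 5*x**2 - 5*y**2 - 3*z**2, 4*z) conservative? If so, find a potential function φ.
No, ∇×F = (6*z, 0, 10*x - 10*y - 1) ≠ 0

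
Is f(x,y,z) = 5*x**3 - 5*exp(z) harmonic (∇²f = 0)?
No, ∇²f = 30*x - 5*exp(z)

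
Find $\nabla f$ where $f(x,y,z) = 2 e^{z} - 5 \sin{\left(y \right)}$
(0, -5*cos(y), 2*exp(z))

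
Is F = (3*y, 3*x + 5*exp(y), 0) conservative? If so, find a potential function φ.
Yes, F is conservative. φ = 3*x*y + 5*exp(y)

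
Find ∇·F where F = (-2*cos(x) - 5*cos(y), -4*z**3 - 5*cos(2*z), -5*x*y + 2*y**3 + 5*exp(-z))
2*sin(x) - 5*exp(-z)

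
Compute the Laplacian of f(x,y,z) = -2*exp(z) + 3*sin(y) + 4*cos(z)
-2*exp(z) - 3*sin(y) - 4*cos(z)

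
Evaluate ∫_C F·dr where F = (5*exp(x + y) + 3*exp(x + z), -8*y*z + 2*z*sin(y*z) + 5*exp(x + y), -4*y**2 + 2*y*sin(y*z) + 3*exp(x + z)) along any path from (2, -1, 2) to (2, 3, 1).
-3*exp(4) - 28 - 5*E + 2*cos(2) - 2*cos(3) + 3*exp(3) + 5*exp(5)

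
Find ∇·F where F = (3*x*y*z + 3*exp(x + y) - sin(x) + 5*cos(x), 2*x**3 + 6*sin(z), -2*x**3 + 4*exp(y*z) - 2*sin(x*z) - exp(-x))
-2*x*cos(x*z) + 3*y*z + 4*y*exp(y*z) + 3*exp(x + y) - 5*sin(x) - cos(x)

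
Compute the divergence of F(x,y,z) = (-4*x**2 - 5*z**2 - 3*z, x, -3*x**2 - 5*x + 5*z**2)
-8*x + 10*z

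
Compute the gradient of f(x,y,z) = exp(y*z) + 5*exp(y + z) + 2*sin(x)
(2*cos(x), z*exp(y*z) + 5*exp(y + z), y*exp(y*z) + 5*exp(y + z))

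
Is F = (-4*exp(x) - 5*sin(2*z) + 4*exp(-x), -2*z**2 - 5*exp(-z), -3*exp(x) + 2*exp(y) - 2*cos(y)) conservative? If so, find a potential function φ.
No, ∇×F = (4*z + 2*exp(y) + 2*sin(y) - 5*exp(-z), 3*exp(x) - 10*cos(2*z), 0) ≠ 0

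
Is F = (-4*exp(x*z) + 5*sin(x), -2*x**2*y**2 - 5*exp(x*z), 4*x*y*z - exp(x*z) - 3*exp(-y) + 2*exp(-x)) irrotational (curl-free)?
No, ∇×F = (4*x*z + 5*x*exp(x*z) + 3*exp(-y), -4*x*exp(x*z) - 4*y*z + z*exp(x*z) + 2*exp(-x), -4*x*y**2 - 5*z*exp(x*z))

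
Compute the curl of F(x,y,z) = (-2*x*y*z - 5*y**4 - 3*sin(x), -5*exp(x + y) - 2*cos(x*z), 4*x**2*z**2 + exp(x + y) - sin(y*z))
(-2*x*sin(x*z) - z*cos(y*z) + exp(x + y), -2*x*y - 8*x*z**2 - exp(x + y), 2*x*z + 20*y**3 + 2*z*sin(x*z) - 5*exp(x + y))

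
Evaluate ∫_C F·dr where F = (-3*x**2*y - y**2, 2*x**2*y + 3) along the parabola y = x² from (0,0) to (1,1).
43/15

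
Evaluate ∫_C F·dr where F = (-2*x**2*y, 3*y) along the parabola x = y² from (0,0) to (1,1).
13/14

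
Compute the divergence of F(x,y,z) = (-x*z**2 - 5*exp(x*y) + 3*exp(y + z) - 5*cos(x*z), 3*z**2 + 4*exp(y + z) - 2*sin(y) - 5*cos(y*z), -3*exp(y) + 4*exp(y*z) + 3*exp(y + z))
-5*y*exp(x*y) + 4*y*exp(y*z) - z**2 + 5*z*sin(x*z) + 5*z*sin(y*z) + 7*exp(y + z) - 2*cos(y)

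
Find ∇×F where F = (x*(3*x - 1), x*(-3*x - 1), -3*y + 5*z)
(-3, 0, -6*x - 1)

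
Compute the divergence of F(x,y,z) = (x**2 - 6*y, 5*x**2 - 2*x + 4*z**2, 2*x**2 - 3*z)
2*x - 3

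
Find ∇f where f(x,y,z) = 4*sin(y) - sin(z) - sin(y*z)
(0, -z*cos(y*z) + 4*cos(y), -y*cos(y*z) - cos(z))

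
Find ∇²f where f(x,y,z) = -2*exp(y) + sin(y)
-2*exp(y) - sin(y)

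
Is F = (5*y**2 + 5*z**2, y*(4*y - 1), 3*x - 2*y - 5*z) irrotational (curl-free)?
No, ∇×F = (-2, 10*z - 3, -10*y)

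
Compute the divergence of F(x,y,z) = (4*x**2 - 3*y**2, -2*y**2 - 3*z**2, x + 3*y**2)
8*x - 4*y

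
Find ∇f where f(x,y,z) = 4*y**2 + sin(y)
(0, 8*y + cos(y), 0)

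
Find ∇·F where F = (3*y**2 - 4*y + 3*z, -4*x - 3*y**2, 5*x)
-6*y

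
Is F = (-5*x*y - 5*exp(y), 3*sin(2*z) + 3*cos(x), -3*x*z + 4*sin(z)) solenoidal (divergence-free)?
No, ∇·F = -3*x - 5*y + 4*cos(z)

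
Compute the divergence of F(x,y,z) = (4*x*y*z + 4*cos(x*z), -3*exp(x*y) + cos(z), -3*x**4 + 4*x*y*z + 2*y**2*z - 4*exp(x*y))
4*x*y - 3*x*exp(x*y) + 2*y**2 + 4*y*z - 4*z*sin(x*z)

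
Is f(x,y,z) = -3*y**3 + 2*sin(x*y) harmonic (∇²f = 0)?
No, ∇²f = -2*x**2*sin(x*y) - 2*y**2*sin(x*y) - 18*y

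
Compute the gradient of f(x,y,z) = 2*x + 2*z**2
(2, 0, 4*z)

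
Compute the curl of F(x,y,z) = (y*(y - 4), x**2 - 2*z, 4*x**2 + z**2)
(2, -8*x, 2*x - 2*y + 4)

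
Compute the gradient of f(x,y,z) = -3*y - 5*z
(0, -3, -5)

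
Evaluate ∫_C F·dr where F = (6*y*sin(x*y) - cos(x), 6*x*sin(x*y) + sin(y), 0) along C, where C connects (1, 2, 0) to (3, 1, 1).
7*cos(2) - sin(3) - sqrt(2)*cos(pi/4 + 1) - 6*cos(3)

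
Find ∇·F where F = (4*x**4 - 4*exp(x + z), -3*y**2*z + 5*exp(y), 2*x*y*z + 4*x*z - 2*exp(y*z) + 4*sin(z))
16*x**3 + 2*x*y + 4*x - 6*y*z - 2*y*exp(y*z) + 5*exp(y) - 4*exp(x + z) + 4*cos(z)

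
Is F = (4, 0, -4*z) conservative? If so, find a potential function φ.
Yes, F is conservative. φ = 4*x - 2*z**2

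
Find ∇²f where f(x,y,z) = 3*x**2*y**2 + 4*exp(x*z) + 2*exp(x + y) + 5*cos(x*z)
x**2*(4*exp(x*z) - 5*cos(x*z)) + 6*x**2 + 6*y**2 + 4*z**2*exp(x*z) - 5*z**2*cos(x*z) + 4*exp(x + y)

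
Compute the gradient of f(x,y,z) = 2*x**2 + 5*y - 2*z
(4*x, 5, -2)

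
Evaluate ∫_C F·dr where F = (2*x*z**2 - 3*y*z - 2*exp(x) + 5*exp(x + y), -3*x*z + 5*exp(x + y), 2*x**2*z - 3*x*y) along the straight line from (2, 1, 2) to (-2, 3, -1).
-5*exp(3) - 18 - 2*exp(-2) + 5*E + 2*exp(2)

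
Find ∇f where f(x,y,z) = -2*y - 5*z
(0, -2, -5)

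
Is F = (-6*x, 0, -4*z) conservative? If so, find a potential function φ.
Yes, F is conservative. φ = -3*x**2 - 2*z**2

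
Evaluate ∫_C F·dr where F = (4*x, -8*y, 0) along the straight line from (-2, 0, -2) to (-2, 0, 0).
0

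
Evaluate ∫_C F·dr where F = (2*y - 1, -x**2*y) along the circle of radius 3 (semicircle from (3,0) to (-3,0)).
6 - 9*pi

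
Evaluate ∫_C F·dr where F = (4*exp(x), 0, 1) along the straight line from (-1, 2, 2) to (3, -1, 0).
-2 - 4*exp(-1) + 4*exp(3)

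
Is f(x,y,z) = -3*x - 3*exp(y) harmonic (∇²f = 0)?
No, ∇²f = -3*exp(y)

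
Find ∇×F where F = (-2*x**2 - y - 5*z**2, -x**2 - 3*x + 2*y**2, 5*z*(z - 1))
(0, -10*z, -2*x - 2)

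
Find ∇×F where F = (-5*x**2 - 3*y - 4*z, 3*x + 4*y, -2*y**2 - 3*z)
(-4*y, -4, 6)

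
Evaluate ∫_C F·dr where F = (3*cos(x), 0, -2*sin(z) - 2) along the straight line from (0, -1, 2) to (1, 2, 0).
-2*cos(2) + 3*sin(1) + 6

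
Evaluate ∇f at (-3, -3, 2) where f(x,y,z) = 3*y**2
(0, -18, 0)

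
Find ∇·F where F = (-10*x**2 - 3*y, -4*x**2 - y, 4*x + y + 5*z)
4 - 20*x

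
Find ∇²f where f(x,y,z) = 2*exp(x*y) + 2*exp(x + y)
2*x**2*exp(x*y) + 2*y**2*exp(x*y) + 4*exp(x + y)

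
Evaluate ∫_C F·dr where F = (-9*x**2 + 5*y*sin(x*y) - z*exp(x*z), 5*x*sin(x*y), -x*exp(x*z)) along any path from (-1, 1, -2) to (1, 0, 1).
-11 - E + 5*cos(1) + exp(2)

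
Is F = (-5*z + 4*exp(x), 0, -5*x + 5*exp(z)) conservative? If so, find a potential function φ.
Yes, F is conservative. φ = -5*x*z + 4*exp(x) + 5*exp(z)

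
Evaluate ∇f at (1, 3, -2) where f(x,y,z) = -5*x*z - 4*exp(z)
(10, 0, -5 - 4*exp(-2))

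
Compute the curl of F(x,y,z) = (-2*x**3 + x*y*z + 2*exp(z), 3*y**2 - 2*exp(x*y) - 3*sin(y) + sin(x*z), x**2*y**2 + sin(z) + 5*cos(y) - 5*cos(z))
(2*x**2*y - x*cos(x*z) - 5*sin(y), -2*x*y**2 + x*y + 2*exp(z), -x*z - 2*y*exp(x*y) + z*cos(x*z))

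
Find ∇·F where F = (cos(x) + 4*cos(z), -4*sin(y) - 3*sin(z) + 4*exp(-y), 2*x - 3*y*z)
-3*y - sin(x) - 4*cos(y) - 4*exp(-y)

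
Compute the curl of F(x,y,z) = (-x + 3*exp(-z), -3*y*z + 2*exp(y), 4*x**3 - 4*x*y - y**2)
(-4*x + y, -12*x**2 + 4*y - 3*exp(-z), 0)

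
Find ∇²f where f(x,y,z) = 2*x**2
4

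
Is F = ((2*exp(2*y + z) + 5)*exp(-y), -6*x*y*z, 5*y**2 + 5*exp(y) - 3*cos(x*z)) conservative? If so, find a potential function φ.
No, ∇×F = (6*x*y + 10*y + 5*exp(y), -3*z*sin(x*z) + 2*exp(y + z), -6*y*z - 2*exp(y + z) + 5*exp(-y)) ≠ 0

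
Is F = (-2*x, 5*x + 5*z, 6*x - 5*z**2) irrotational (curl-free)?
No, ∇×F = (-5, -6, 5)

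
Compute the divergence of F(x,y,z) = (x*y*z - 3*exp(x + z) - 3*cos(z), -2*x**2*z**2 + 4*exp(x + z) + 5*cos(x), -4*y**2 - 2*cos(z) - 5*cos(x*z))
5*x*sin(x*z) + y*z - 3*exp(x + z) + 2*sin(z)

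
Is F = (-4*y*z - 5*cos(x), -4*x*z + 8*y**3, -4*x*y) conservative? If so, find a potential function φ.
Yes, F is conservative. φ = -4*x*y*z + 2*y**4 - 5*sin(x)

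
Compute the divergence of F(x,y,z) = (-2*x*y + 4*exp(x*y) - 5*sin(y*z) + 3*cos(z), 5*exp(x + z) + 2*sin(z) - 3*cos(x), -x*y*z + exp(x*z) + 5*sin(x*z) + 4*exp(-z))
-x*y + x*exp(x*z) + 5*x*cos(x*z) + 4*y*exp(x*y) - 2*y - 4*exp(-z)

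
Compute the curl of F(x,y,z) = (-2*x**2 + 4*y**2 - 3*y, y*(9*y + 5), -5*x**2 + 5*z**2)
(0, 10*x, 3 - 8*y)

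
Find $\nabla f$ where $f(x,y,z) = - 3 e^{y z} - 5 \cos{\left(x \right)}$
(5*sin(x), -3*z*exp(y*z), -3*y*exp(y*z))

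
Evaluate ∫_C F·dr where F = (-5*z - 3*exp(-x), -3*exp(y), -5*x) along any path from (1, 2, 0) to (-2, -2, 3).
-3*exp(-1) - 3*exp(-2) + 30 + 6*exp(2)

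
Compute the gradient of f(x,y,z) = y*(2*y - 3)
(0, 4*y - 3, 0)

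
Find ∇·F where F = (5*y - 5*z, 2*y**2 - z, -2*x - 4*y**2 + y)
4*y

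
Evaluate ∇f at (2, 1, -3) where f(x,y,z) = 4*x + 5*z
(4, 0, 5)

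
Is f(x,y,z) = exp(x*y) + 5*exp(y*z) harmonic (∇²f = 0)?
No, ∇²f = x**2*exp(x*y) + y**2*exp(x*y) + 5*y**2*exp(y*z) + 5*z**2*exp(y*z)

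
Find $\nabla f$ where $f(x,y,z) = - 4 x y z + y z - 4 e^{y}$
(-4*y*z, -4*x*z + z - 4*exp(y), y*(1 - 4*x))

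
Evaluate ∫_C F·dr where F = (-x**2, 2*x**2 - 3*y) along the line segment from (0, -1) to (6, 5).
36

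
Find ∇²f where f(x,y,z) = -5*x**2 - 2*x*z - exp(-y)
-10 - exp(-y)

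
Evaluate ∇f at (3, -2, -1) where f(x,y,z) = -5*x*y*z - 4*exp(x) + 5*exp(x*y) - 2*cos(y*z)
(-4*exp(3) - 10 - 10*exp(-6), -2*sin(2) + 15*exp(-6) + 15, 30 - 4*sin(2))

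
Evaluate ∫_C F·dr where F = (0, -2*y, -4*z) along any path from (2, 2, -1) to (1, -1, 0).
5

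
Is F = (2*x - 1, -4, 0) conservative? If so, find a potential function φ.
Yes, F is conservative. φ = x**2 - x - 4*y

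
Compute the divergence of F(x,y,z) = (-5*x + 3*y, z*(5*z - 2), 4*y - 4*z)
-9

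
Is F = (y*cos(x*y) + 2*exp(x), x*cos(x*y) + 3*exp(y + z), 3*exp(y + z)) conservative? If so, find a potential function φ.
Yes, F is conservative. φ = 2*exp(x) + 3*exp(y + z) + sin(x*y)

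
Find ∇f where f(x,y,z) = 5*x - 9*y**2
(5, -18*y, 0)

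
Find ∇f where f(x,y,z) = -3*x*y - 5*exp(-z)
(-3*y, -3*x, 5*exp(-z))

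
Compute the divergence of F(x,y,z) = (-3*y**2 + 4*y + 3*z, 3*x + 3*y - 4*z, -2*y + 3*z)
6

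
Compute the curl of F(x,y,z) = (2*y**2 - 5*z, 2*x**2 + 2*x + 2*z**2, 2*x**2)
(-4*z, -4*x - 5, 4*x - 4*y + 2)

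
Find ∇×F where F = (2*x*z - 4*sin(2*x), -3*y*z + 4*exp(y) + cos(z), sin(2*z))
(3*y + sin(z), 2*x, 0)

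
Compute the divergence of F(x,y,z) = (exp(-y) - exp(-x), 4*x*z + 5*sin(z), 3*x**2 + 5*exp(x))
exp(-x)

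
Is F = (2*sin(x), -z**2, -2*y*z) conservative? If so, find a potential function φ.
Yes, F is conservative. φ = -y*z**2 - 2*cos(x)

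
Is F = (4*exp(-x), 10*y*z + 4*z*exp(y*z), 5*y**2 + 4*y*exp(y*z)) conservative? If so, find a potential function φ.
Yes, F is conservative. φ = 5*y**2*z + 4*exp(y*z) - 4*exp(-x)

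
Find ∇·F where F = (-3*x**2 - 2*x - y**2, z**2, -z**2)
-6*x - 2*z - 2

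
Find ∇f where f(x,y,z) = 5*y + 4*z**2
(0, 5, 8*z)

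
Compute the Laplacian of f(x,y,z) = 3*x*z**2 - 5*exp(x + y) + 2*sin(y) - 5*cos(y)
6*x - 10*exp(x + y) - 2*sin(y) + 5*cos(y)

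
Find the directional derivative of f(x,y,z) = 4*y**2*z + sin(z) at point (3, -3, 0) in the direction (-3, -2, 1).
37*sqrt(14)/14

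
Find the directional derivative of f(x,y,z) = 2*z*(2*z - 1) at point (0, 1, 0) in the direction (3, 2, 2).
-4*sqrt(17)/17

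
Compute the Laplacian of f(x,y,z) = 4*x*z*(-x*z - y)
-8*x**2 - 8*z**2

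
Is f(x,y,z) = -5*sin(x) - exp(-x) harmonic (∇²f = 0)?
No, ∇²f = 5*sin(x) - exp(-x)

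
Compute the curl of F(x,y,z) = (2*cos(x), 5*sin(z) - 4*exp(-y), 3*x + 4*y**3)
(12*y**2 - 5*cos(z), -3, 0)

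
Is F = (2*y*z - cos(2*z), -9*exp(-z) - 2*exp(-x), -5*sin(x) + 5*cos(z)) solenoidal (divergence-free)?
No, ∇·F = -5*sin(z)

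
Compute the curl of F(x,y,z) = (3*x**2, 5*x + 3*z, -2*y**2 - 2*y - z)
(-4*y - 5, 0, 5)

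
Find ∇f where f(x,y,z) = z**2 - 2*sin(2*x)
(-4*cos(2*x), 0, 2*z)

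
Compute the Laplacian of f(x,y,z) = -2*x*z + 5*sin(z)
-5*sin(z)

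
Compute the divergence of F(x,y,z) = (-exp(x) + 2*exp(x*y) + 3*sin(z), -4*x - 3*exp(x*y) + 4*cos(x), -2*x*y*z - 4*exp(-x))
-2*x*y - 3*x*exp(x*y) + 2*y*exp(x*y) - exp(x)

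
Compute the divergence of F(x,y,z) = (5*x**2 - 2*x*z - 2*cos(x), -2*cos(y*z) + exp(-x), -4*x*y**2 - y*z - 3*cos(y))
10*x - y + 2*z*sin(y*z) - 2*z + 2*sin(x)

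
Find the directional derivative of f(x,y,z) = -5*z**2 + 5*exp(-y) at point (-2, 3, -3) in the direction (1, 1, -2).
sqrt(6)*(-10*exp(3) - 5/6)*exp(-3)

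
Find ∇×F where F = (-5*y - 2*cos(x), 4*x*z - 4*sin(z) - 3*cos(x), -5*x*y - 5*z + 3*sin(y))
(-9*x + 3*cos(y) + 4*cos(z), 5*y, 4*z + 3*sin(x) + 5)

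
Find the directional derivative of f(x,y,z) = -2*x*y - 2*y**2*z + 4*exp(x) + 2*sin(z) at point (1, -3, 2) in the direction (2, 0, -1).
2*sqrt(5)*(-cos(2) + 4*E + 15)/5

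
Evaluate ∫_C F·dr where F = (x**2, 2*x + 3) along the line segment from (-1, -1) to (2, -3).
-5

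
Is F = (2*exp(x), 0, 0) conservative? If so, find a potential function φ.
Yes, F is conservative. φ = 2*exp(x)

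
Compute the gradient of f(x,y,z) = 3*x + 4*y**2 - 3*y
(3, 8*y - 3, 0)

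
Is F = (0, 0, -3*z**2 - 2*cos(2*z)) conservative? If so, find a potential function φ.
Yes, F is conservative. φ = -z**3 - sin(2*z)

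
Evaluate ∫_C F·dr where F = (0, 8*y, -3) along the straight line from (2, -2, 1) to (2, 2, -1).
6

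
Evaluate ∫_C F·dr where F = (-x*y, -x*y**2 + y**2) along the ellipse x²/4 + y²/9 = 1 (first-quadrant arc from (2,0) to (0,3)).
13 - 27*pi/8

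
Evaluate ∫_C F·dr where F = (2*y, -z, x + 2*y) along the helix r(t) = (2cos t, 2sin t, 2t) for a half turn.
24 - 4*pi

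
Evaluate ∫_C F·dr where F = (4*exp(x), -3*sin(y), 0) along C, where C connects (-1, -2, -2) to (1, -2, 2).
8*sinh(1)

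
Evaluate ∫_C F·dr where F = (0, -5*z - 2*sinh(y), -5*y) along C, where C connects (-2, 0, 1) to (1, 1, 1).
-2*cosh(1) - 3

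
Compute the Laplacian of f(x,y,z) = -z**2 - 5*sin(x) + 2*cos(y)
5*sin(x) - 2*cos(y) - 2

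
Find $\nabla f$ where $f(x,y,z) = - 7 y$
(0, -7, 0)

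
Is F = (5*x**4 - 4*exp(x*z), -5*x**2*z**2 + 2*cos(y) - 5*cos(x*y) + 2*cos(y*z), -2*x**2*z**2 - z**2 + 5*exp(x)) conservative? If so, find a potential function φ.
No, ∇×F = (10*x**2*z + 2*y*sin(y*z), 4*x*z**2 - 4*x*exp(x*z) - 5*exp(x), -10*x*z**2 + 5*y*sin(x*y)) ≠ 0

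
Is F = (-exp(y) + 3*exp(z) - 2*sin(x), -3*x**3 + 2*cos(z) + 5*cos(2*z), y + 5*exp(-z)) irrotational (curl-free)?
No, ∇×F = (2*sin(z) + 10*sin(2*z) + 1, 3*exp(z), -9*x**2 + exp(y))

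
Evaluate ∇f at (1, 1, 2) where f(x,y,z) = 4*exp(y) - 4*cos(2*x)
(8*sin(2), 4*E, 0)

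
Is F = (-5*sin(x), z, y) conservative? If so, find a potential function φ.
Yes, F is conservative. φ = y*z + 5*cos(x)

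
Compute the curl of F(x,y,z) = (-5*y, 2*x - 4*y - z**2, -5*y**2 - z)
(-10*y + 2*z, 0, 7)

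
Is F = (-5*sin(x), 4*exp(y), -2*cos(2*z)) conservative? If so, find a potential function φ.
Yes, F is conservative. φ = 4*exp(y) - sin(2*z) + 5*cos(x)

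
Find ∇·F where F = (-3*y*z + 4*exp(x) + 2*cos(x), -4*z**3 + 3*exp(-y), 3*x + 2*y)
4*exp(x) - 2*sin(x) - 3*exp(-y)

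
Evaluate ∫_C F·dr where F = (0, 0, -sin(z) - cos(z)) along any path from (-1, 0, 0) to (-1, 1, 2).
-1 - sin(2) + cos(2)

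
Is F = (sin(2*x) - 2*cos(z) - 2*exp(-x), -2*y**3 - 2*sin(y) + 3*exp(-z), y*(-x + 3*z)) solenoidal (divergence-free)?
No, ∇·F = -6*y**2 + 3*y + 2*cos(2*x) - 2*cos(y) + 2*exp(-x)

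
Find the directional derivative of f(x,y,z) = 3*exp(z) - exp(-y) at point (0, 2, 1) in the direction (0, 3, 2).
3*sqrt(13)*(1 + 2*exp(3))*exp(-2)/13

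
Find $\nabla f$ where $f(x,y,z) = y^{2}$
(0, 2*y, 0)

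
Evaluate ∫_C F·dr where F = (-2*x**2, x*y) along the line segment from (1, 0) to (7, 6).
-138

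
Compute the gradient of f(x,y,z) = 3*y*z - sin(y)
(0, 3*z - cos(y), 3*y)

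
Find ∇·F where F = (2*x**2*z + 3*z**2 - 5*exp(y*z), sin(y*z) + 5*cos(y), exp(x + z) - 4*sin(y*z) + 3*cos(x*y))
4*x*z - 4*y*cos(y*z) + z*cos(y*z) + exp(x + z) - 5*sin(y)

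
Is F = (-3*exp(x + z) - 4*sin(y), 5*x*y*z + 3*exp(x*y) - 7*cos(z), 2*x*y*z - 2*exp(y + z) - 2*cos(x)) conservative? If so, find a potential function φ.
No, ∇×F = (-5*x*y + 2*x*z - 2*exp(y + z) - 7*sin(z), -2*y*z - 3*exp(x + z) - 2*sin(x), 5*y*z + 3*y*exp(x*y) + 4*cos(y)) ≠ 0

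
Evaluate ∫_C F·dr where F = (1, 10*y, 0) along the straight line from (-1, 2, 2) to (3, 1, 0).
-11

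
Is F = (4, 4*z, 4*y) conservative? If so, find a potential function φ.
Yes, F is conservative. φ = 4*x + 4*y*z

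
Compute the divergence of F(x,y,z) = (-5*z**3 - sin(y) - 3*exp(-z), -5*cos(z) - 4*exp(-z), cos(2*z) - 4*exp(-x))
-2*sin(2*z)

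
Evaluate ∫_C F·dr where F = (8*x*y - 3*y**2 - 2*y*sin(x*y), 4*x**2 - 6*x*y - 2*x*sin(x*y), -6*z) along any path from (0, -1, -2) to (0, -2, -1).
9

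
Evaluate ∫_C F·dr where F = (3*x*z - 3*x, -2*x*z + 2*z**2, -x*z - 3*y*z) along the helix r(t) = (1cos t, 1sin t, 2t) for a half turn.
-53*pi/2 - pi**2 + 8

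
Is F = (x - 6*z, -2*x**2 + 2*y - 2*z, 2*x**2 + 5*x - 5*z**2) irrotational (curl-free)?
No, ∇×F = (2, -4*x - 11, -4*x)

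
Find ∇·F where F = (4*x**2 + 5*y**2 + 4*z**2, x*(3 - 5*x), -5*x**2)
8*x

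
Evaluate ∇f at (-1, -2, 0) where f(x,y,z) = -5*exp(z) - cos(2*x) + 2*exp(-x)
(-2*E - 2*sin(2), 0, -5)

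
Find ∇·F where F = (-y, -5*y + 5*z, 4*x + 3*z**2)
6*z - 5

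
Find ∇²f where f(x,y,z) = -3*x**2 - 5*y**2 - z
-16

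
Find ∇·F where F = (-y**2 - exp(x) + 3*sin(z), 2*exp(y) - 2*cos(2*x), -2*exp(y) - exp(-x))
-exp(x) + 2*exp(y)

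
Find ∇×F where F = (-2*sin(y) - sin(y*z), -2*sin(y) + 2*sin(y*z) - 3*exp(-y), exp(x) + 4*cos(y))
(-2*y*cos(y*z) - 4*sin(y), -y*cos(y*z) - exp(x), z*cos(y*z) + 2*cos(y))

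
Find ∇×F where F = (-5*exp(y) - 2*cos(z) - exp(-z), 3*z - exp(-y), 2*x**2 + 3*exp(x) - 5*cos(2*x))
(-3, -4*x - 3*exp(x) - 10*sin(2*x) + 2*sin(z) + exp(-z), 5*exp(y))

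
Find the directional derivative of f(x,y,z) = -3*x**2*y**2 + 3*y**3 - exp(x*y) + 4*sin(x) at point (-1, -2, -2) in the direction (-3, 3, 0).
sqrt(2)*(-exp(2) - 4*cos(1) + 24)/2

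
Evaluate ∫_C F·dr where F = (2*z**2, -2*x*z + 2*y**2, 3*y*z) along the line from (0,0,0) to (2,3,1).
55/3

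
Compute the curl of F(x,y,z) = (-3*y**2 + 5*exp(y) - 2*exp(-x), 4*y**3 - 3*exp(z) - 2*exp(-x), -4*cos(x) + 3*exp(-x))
(3*exp(z), -4*sin(x) + 3*exp(-x), 6*y - 5*exp(y) + 2*exp(-x))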